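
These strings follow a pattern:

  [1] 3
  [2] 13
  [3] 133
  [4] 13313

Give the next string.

13313133

Each term (from the third on) is the previous term followed by the one before it: term 3 = 13·3 = 133.
The next term joins 13313 and 133.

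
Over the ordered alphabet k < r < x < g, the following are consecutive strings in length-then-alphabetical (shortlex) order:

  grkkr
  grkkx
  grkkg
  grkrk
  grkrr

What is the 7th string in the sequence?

grkrg

Stepping forward 2 times from grkrr: grkrr → grkrx, then the target.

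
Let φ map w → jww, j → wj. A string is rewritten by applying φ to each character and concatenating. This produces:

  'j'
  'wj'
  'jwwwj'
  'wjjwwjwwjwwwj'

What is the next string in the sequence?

Replace each of the 13 characters of wjjwwjwwjwwwj in place — jww wj wj jww jww wj jww jww wj jww jww jww wj — and concatenate.

jwwwjwjjwwjwwwjjwwjwwwjjwwjwwjwwwj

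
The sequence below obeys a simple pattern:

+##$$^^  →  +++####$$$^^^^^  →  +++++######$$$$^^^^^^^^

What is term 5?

Reading off run lengths: + runs 1, 3, 5; # runs 2, 4, 6; $ runs 2, 3, 4; ^ runs 2, 5, 8 — each is linear in n (n = 1, 2, …).
For term 5, n = 5, so the run lengths are 9, 10, 6, 14.

+++++++++##########$$$$$$^^^^^^^^^^^^^^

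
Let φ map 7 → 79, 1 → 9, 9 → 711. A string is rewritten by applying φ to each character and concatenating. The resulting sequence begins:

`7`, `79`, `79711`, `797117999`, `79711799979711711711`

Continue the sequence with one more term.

7971179997971171171179711799979997999

φ(79711799979711711711) expands symbol-by-symbol to 79 711 79 9 9 79 711 711 711 79 711 79 9 9 79 9 9 79 9 9; joining the 20 pieces gives the next term.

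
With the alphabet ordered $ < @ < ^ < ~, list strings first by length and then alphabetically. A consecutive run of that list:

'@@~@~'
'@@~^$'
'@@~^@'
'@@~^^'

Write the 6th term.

Stepping forward 2 times from @@~^^: @@~^^ → @@~^~, then the target.

@@~~$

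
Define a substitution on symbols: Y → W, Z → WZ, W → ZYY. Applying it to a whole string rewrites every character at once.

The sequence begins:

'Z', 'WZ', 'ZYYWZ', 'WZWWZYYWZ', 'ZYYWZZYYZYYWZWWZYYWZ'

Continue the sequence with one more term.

Rewriting the 20 symbols of ZYYWZZYYZYYWZWWZYYWZ one by one yields WZ W W ZYY WZ WZ W W WZ W W ZYY WZ ZYY ZYY WZ W W ZYY WZ; concatenated:

WZWWZYYWZWZWWWZWWZYYWZZYYZYYWZWWZYYWZ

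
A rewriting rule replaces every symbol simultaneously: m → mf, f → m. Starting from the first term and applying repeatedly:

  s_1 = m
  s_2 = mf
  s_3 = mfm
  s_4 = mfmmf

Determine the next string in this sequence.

Apply φ to mfmmf symbol by symbol: m→mf, f→m, m→mf, m→mf, f→m; joined: mf m mf mf m.

mfmmfmfm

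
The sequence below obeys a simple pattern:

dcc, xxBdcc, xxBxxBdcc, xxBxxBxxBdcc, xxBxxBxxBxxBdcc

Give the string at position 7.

Each term is the previous one with xxB prepended.
From xxBxxBxxBxxBdcc, 2 further steps: xxBxxBxxBxxBdcc → xxBxxBxxBxxBxxBdcc → (answer).

xxBxxBxxBxxBxxBxxBdcc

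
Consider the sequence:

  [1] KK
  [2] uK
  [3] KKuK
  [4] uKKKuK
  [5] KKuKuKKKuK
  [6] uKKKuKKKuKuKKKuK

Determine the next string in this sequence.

KKuKuKKKuKuKKKuKKKuKuKKKuK

From term 3 onward, concatenate the second-to-last term with the last: KK·uK = KKuK, uK·KKuK = uKKKuK, …
Continuing: KKuKuKKKuK · uKKKuKKKuKuKKKuK gives term 7.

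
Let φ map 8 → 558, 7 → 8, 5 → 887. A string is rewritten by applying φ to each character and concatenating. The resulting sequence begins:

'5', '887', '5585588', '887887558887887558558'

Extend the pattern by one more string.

5585588558558888788755855855885585588887887558887887558

Replace each of the 21 characters of 887887558887887558558 in place — 558 558 8 558 558 8 887 887 558 558 558 8 558 558 8 887 887 558 887 887 558 — and concatenate.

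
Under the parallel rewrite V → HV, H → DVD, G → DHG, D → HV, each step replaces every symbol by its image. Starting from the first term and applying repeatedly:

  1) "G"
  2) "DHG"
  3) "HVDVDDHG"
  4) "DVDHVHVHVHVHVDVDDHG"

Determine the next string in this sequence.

φ(DVDHVHVHVHVHVDVDDHG) expands symbol-by-symbol to HV HV HV DVD HV DVD HV DVD HV DVD HV DVD HV HV HV HV HV DVD DHG; joining the 19 pieces gives the next term.

HVHVHVDVDHVDVDHVDVDHVDVDHVDVDHVHVHVHVHVDVDDHG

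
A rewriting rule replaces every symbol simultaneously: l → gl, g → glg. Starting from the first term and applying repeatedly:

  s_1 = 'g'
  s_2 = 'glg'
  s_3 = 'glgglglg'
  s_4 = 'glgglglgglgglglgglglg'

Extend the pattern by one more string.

glgglglgglgglglgglglgglgglglgglgglglgglglgglgglglgglglg

φ(glgglglgglgglglgglglg) expands symbol-by-symbol to glg gl glg glg gl glg gl glg glg gl glg glg gl glg gl glg glg gl glg gl glg; joining the 21 pieces gives the next term.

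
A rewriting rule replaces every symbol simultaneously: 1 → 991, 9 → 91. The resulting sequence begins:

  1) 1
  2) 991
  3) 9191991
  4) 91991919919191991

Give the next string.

Rewriting the 17 symbols of 91991919919191991 one by one yields 91 991 91 91 991 91 991 91 91 991 91 991 91 991 91 91 991; concatenated:

91991919199191991919199191991919919191991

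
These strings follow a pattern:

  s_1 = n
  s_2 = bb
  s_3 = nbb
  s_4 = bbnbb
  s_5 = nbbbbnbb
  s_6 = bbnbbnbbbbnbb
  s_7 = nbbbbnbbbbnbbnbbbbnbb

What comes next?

Each term (from the third on) is the two preceding terms concatenated in order: term 3 = n·bb = nbb.
Continuing: bbnbbnbbbbnbb · nbbbbnbbbbnbbnbbbbnbb gives term 8.

bbnbbnbbbbnbbnbbbbnbbbbnbbnbbbbnbb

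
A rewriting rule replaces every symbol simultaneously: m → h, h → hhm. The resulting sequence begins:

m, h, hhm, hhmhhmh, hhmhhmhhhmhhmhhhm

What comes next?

hhmhhmhhhmhhmhhhmhhmhhmhhhmhhmhhhmhhmhhmh

φ(hhmhhmhhhmhhmhhhm) expands symbol-by-symbol to hhm hhm h hhm hhm h hhm hhm hhm h hhm hhm h hhm hhm hhm h; joining the 17 pieces gives the next term.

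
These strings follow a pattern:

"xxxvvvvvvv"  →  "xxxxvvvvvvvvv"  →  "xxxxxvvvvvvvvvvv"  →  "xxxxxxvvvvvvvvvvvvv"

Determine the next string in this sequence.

Term n consists of n x's, followed by 2n+1 v's, where the shown terms are n = 3, 4, 5, 6.
At n = 7 the blocks have lengths 7, 15.

xxxxxxxvvvvvvvvvvvvvvv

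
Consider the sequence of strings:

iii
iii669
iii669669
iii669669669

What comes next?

iii669669669669

Each term is the previous one with 669 appended.
So the next term is iii669669669·669.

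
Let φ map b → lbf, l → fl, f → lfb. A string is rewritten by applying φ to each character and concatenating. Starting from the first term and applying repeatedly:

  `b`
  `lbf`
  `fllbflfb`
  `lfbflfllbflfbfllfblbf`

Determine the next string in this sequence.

Rewriting the 21 symbols of lfbflfllbflfbfllfblbf one by one yields fl lfb lbf lfb fl lfb fl fl lbf lfb fl lfb lbf lfb fl fl lfb lbf fl lbf lfb; concatenated:

fllfblbflfbfllfbflfllbflfbfllfblbflfbflfllfblbffllbflfb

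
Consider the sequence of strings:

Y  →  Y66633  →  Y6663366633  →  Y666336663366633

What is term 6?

Y6663366633666336663366633

Each term is the previous one with 66633 appended.
From Y666336663366633, 2 further steps: Y666336663366633 → Y66633666336663366633 → (answer).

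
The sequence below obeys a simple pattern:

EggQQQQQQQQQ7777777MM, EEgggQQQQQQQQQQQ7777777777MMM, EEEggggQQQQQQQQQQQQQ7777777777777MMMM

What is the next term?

EEEEgggggQQQQQQQQQQQQQQQ7777777777777777MMMMM

Reading off run lengths: E runs 1, 2, 3; g runs 2, 3, 4; Q runs 9, 11, 13; 7 runs 7, 10, 13; M runs 2, 3, 4 — each is linear in n, where the shown terms are n = 3, 4, 5.
Setting n = 6 gives 4, 5, 15, 16, 5 characters in each block.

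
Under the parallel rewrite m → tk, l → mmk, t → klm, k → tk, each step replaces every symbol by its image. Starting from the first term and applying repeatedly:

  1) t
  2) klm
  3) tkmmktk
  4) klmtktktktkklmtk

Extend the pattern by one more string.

φ(klmtktktktkklmtk) expands symbol-by-symbol to tk mmk tk klm tk klm tk klm tk klm tk tk mmk tk klm tk; joining the 16 pieces gives the next term.

tkmmktkklmtkklmtkklmtkklmtktkmmktkklmtk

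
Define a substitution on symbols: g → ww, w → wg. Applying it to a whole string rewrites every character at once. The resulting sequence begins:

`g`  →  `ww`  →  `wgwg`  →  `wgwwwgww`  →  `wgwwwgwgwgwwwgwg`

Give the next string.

Replace each of the 16 characters of wgwwwgwgwgwwwgwg in place — wg ww wg wg wg ww wg ww wg ww wg wg wg ww wg ww — and concatenate.

wgwwwgwgwgwwwgwwwgwwwgwgwgwwwgww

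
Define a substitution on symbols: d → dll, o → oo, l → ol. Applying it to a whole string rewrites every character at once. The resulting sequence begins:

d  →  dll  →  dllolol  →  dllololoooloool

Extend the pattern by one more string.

Rewriting the 15 symbols of dllololoooloool one by one yields dll ol ol oo ol oo ol oo oo oo ol oo oo oo ol; concatenated:

dllololoooloooloooooooloooooool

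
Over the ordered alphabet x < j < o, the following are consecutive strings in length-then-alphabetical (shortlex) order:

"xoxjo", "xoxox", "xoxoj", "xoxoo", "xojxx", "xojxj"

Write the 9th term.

xojjj

Continuing the enumeration 3 steps past xojxj: xojxj → xojxo → xojjx → (answer).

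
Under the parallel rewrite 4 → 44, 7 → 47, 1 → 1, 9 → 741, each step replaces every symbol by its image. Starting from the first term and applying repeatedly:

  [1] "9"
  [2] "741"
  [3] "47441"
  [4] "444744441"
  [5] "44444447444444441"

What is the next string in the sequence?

444444444444444744444444444444441

Replace each of the 17 characters of 44444447444444441 in place — 44 44 44 44 44 44 44 47 44 44 44 44 44 44 44 44 1 — and concatenate.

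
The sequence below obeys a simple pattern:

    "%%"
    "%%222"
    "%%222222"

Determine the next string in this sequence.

%%222222222

Every step adds 222 to the end: s(k+1) = s(k)·222.
One more step from %%222222 gives the answer.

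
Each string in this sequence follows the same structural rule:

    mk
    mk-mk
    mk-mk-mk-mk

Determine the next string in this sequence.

mk-mk-mk-mk-mk-mk-mk-mk

Every step duplicates the string with '-' between the halves.
So the next term is two copies of mk-mk-mk-mk with '-' between the halves.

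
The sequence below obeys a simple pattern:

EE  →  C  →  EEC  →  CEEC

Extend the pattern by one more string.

Each term (from the third on) is the two preceding terms concatenated in order: term 3 = EE·C = EEC.
The next term joins EEC and CEEC.

EECCEEC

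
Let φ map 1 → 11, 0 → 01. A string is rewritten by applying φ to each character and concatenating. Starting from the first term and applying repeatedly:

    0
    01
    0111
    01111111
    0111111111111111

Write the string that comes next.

Rewriting the 16 symbols of 0111111111111111 one by one yields 01 11 11 11 11 11 11 11 11 11 11 11 11 11 11 11; concatenated:

01111111111111111111111111111111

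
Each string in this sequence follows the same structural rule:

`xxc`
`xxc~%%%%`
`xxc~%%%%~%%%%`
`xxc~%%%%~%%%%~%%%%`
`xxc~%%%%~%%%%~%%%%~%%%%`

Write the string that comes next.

The strings grow by a fixed suffix ~%%%% each time.
Applying this once more to xxc~%%%%~%%%%~%%%%~%%%%:

xxc~%%%%~%%%%~%%%%~%%%%~%%%%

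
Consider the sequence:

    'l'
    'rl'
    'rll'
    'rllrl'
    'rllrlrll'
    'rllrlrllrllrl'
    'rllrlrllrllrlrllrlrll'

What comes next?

From term 3 onward, concatenate the last term with the second-to-last: rl·l = rll, rll·rl = rllrl, …
The next term joins rllrlrllrllrlrllrlrll and rllrlrllrllrl.

rllrlrllrllrlrllrlrllrllrlrllrllrl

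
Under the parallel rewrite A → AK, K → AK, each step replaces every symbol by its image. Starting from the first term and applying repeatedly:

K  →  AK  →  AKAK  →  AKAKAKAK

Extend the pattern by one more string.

Rewriting each symbol of AKAKAKAK: A→AK, K→AK, A→AK, K→AK, A→AK, K→AK, A→AK, K→AK, which concatenates to AK AK AK AK AK AK AK AK.

AKAKAKAKAKAKAKAK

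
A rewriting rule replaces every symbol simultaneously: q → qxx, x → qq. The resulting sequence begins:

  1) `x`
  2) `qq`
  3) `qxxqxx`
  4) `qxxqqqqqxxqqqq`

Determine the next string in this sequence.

qxxqqqqqxxqxxqxxqxxqxxqqqqqxxqxxqxxqxx

Applying the rule to each of the 14 symbols of qxxqqqqqxxqqqq gives the pieces qxx qq qq qxx qxx qxx qxx qxx qq qq qxx qxx qxx qxx, which concatenate to the answer.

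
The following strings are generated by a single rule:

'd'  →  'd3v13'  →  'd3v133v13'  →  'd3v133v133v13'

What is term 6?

Each term is the previous one with 3v13 appended.
From d3v133v133v13, 2 further steps: d3v133v133v13 → d3v133v133v133v13 → (answer).

d3v133v133v133v133v13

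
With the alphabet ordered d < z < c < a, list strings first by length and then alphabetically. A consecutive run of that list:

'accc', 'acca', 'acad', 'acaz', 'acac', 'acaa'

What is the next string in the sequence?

Find the rightmost character of acaa below a, bump it to the next letter, and reset everything to its right to d.

aadd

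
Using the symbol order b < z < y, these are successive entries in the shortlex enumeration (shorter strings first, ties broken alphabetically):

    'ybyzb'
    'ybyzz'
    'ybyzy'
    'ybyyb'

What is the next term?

ybyyz

Treat ybyyb as a base-3 numeral over the given alphabet and add one, carrying through any trailing y's.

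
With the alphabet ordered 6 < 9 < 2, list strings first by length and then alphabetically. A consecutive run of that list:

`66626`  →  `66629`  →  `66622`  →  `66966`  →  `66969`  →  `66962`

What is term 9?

66992

Advancing 3 positions from 66962 through 66962 → 66996 → 66999 reaches term 9.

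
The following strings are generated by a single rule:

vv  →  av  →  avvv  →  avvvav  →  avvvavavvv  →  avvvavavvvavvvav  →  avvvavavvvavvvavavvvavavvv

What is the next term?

avvvavavvvavvvavavvvavavvvavvvavavvvavvvav

This is a Fibonacci-style word recurrence s(k) = s(k−1)·s(k−2): e.g. av·vv = avvv.
The next term joins avvvavavvvavvvavavvvavavvv and avvvavavvvavvvav.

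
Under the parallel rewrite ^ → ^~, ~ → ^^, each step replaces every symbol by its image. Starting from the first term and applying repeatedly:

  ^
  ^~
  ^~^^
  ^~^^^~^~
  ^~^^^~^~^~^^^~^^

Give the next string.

Rewriting the 16 symbols of ^~^^^~^~^~^^^~^^ one by one yields ^~ ^^ ^~ ^~ ^~ ^^ ^~ ^^ ^~ ^^ ^~ ^~ ^~ ^^ ^~ ^~; concatenated:

^~^^^~^~^~^^^~^^^~^^^~^~^~^^^~^~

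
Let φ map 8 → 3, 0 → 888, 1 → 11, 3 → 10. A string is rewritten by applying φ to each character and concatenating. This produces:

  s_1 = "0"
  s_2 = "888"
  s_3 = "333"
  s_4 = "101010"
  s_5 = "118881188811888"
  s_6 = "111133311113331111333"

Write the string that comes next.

φ(111133311113331111333) expands symbol-by-symbol to 11 11 11 11 10 10 10 11 11 11 11 10 10 10 11 11 11 11 10 10 10; joining the 21 pieces gives the next term.

111111111010101111111110101011111111101010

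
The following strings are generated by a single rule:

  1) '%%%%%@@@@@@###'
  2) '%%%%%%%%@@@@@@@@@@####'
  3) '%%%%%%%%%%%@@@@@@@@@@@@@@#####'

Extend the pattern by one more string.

Reading off run lengths: % runs 5, 8, 11; @ runs 6, 10, 14; # runs 3, 4, 5 — each is linear in n, where the shown terms are n = 2, 3, 4.
For the next term, n = 5, so the run lengths are 14, 18, 6.

%%%%%%%%%%%%%%@@@@@@@@@@@@@@@@@@######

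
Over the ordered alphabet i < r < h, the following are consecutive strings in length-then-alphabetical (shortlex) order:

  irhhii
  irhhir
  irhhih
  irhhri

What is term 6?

Stepping forward 2 times from irhhri: irhhri → irhhrr, then the target.

irhhrh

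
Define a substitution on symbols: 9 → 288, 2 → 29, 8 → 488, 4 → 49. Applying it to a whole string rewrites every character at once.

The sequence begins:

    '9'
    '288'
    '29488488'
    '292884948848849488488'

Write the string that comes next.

2928829488488492884948848849488488492884948848849488488

φ(292884948848849488488) expands symbol-by-symbol to 29 288 29 488 488 49 288 49 488 488 49 488 488 49 288 49 488 488 49 488 488; joining the 21 pieces gives the next term.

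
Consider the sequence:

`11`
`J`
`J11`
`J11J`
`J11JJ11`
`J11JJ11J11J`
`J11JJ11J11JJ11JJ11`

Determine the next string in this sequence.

From term 3 onward, concatenate the last term with the second-to-last: J·11 = J11, J11·J = J11J, …
So term 8 is J11JJ11J11JJ11JJ11·J11JJ11J11J.

J11JJ11J11JJ11JJ11J11JJ11J11J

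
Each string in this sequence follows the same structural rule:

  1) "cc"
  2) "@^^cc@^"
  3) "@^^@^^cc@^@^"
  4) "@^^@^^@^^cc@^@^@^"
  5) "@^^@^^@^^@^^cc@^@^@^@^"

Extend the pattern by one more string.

@^^@^^@^^@^^@^^cc@^@^@^@^@^

Each term wraps the previous one in @^^ on the left and @^ on the right.
So the next term is @^^·@^^@^^@^^@^^cc@^@^@^@^·@^.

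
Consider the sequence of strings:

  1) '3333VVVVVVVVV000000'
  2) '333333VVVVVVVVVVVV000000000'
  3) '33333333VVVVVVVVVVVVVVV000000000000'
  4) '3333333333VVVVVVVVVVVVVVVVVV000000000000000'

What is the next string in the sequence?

333333333333VVVVVVVVVVVVVVVVVVVVV000000000000000000

Reading off run lengths: 3 runs 4, 6, 8, 10; V runs 9, 12, 15, 18; 0 runs 6, 9, 12, 15 — each is linear in n, where the shown terms are n = 2, 3, 4, 5.
For the next term, n = 6, so the run lengths are 12, 21, 18.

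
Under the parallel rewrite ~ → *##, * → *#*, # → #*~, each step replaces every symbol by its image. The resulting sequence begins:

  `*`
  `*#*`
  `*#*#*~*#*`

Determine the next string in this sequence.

Rewriting each symbol of *#*#*~*#*: *→*#*, #→#*~, *→*#*, #→#*~, *→*#*, ~→*##, *→*#*, #→#*~, *→*#*, which concatenates to *#* #*~ *#* #*~ *#* *## *#* #*~ *#*.

*#*#*~*#*#*~*#**##*#*#*~*#*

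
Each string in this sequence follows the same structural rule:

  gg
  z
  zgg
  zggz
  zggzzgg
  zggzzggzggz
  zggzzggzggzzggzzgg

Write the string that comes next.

This is a Fibonacci-style word recurrence s(k) = s(k−1)·s(k−2): e.g. z·gg = zgg.
The next term joins zggzzggzggzzggzzgg and zggzzggzggz.

zggzzggzggzzggzzggzggzzggzggz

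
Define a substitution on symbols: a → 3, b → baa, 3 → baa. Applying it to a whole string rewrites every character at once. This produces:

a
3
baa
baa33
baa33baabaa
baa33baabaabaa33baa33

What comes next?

baa33baabaabaa33baa33baa33baabaabaa33baabaa

Replace each of the 21 characters of baa33baabaabaa33baa33 in place — baa 3 3 baa baa baa 3 3 baa 3 3 baa 3 3 baa baa baa 3 3 baa baa — and concatenate.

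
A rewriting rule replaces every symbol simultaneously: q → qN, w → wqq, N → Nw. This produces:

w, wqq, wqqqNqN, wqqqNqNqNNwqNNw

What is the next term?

Rewriting the 15 symbols of wqqqNqNqNNwqNNw one by one yields wqq qN qN qN Nw qN Nw qN Nw Nw wqq qN Nw Nw wqq; concatenated:

wqqqNqNqNNwqNNwqNNwNwwqqqNNwNwwqq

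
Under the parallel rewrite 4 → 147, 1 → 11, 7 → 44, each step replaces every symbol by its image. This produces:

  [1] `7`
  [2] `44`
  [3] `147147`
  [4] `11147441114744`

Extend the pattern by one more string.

Replace each of the 14 characters of 11147441114744 in place — 11 11 11 147 44 147 147 11 11 11 147 44 147 147 — and concatenate.

1111111474414714711111114744147147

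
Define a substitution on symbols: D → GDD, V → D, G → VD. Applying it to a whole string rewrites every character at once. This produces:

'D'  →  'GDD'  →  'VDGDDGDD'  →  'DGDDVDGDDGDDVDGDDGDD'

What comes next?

φ(DGDDVDGDDGDDVDGDDGDD) expands symbol-by-symbol to GDD VD GDD GDD D GDD VD GDD GDD VD GDD GDD D GDD VD GDD GDD VD GDD GDD; joining the 20 pieces gives the next term.

GDDVDGDDGDDDGDDVDGDDGDDVDGDDGDDDGDDVDGDDGDDVDGDDGDD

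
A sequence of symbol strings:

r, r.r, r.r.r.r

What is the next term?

s(k+1) = s(k)·.·s(k) — each term doubles the last with '.' between the halves.
Doubling r.r.r.r with '.' between the halves:

r.r.r.r.r.r.r.r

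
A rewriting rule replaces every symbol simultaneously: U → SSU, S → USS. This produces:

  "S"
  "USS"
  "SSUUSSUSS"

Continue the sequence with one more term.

Apply φ to SSUUSSUSS symbol by symbol: S→USS, S→USS, U→SSU, U→SSU, S→USS, S→USS, U→SSU, S→USS, S→USS; joined: USS USS SSU SSU USS USS SSU USS USS.

USSUSSSSUSSUUSSUSSSSUUSSUSS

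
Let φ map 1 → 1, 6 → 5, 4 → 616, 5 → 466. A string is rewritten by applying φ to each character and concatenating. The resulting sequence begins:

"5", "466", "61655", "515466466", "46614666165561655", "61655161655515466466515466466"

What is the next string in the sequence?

51546646615154664664661466616556165546614666165561655

φ(61655161655515466466515466466) expands symbol-by-symbol to 5 1 5 466 466 1 5 1 5 466 466 466 1 466 616 5 5 616 5 5 466 1 466 616 5 5 616 5 5; joining the 29 pieces gives the next term.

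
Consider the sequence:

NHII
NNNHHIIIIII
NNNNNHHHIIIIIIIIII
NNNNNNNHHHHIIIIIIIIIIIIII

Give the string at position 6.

NNNNNNNNNNNHHHHHHIIIIIIIIIIIIIIIIIIIIII

The n-th term is 2n-1 N's then n H's then 4n-2 I's (n = 1, 2, …).
At n = 6 the blocks have lengths 11, 6, 22.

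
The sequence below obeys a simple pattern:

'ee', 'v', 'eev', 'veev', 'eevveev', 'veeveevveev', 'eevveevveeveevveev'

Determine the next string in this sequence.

veeveevveeveevveevveeveevveev

This is a Fibonacci-style word recurrence s(k) = s(k−2)·s(k−1): e.g. ee·v = eev.
The next term joins veeveevveev and eevveevveeveevveev.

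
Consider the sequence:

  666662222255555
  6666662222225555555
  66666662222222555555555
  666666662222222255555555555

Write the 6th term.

Reading off run lengths: 6 runs 5, 6, 7, 8; 2 runs 5, 6, 7, 8; 5 runs 5, 7, 9, 11 — each is linear in n, where the shown terms are n = 3, 4, 5, 6.
For term 6, n = 8, so the run lengths are 10, 10, 15.

66666666662222222222555555555555555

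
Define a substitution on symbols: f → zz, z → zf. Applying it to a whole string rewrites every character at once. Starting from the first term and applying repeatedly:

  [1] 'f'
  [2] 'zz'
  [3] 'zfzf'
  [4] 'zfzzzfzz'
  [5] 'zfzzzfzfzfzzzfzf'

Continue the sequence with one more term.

Replace each of the 16 characters of zfzzzfzfzfzzzfzf in place — zf zz zf zf zf zz zf zz zf zz zf zf zf zz zf zz — and concatenate.

zfzzzfzfzfzzzfzzzfzzzfzfzfzzzfzz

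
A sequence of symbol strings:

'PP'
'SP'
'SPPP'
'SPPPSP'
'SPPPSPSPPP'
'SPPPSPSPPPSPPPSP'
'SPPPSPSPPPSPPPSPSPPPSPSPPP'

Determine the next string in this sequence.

From term 3 onward, concatenate the last term with the second-to-last: SP·PP = SPPP, SPPP·SP = SPPPSP, …
Continuing: SPPPSPSPPPSPPPSPSPPPSPSPPP · SPPPSPSPPPSPPPSP gives term 8.

SPPPSPSPPPSPPPSPSPPPSPSPPPSPPPSPSPPPSPPPSP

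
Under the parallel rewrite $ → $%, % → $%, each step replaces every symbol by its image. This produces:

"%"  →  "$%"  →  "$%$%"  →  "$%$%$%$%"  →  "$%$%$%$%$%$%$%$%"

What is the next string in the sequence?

$%$%$%$%$%$%$%$%$%$%$%$%$%$%$%$%

Replace each of the 16 characters of $%$%$%$%$%$%$%$% in place — $% $% $% $% $% $% $% $% $% $% $% $% $% $% $% $% — and concatenate.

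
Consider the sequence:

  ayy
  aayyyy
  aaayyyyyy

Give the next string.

The n-th term is n a's then 2n y's (n = 1, 2, …).
For the next term, n = 4, so the run lengths are 4, 8.

aaaayyyyyyyy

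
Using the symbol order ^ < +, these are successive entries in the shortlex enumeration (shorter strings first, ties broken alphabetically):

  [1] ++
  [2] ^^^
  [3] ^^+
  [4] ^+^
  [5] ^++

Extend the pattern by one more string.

Find the rightmost character of ^++ below +, bump it to the next letter, and reset everything to its right to ^.

+^^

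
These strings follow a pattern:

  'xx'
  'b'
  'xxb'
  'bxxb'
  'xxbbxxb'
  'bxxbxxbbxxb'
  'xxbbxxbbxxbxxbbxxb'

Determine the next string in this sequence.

From term 3 onward, concatenate the second-to-last term with the last: xx·b = xxb, b·xxb = bxxb, …
So term 8 is bxxbxxbbxxb·xxbbxxbbxxbxxbbxxb.

bxxbxxbbxxbxxbbxxbbxxbxxbbxxb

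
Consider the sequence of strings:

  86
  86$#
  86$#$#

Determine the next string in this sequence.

86$#$#$#

Every step adds $# to the end: s(k+1) = s(k)·$#.
One more step from 86$#$# gives the answer.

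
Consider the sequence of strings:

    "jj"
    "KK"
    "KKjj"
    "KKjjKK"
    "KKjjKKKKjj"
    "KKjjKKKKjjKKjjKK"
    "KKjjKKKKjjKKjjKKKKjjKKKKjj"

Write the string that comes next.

KKjjKKKKjjKKjjKKKKjjKKKKjjKKjjKKKKjjKKjjKK

From term 3 onward, concatenate the last term with the second-to-last: KK·jj = KKjj, KKjj·KK = KKjjKK, …
The next term joins KKjjKKKKjjKKjjKKKKjjKKKKjj and KKjjKKKKjjKKjjKK.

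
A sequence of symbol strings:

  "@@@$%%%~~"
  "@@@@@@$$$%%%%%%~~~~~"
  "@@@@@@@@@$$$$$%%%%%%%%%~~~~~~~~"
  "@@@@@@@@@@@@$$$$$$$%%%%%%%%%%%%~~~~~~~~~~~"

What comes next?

@@@@@@@@@@@@@@@$$$$$$$$$%%%%%%%%%%%%%%%~~~~~~~~~~~~~~

Each string has the form @^{3n} $^{2n-1} %^{3n} ~^{3n-1} (n = 1, 2, …).
For the next term, n = 5, so the run lengths are 15, 9, 15, 14.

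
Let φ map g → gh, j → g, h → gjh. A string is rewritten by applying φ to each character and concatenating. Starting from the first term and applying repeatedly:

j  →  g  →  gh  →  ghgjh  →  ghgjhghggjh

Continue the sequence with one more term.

Apply φ to ghgjhghggjh symbol by symbol: g→gh, h→gjh, g→gh, j→g, h→gjh, g→gh, h→gjh, g→gh, g→gh, j→g, h→gjh; joined: gh gjh gh g gjh gh gjh gh gh g gjh.

ghgjhghggjhghgjhghghggjh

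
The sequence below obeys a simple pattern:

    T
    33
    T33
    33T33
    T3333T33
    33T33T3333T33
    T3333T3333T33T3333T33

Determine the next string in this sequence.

33T33T3333T33T3333T3333T33T3333T33

From term 3 onward, concatenate the second-to-last term with the last: T·33 = T33, 33·T33 = 33T33, …
So term 8 is 33T33T3333T33·T3333T3333T33T3333T33.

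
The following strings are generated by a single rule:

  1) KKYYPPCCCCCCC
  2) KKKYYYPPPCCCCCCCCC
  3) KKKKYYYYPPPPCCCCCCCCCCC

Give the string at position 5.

KKKKKKYYYYYYPPPPPPCCCCCCCCCCCCCCC

Term n consists of n K's, followed by n Y's, followed by n P's, followed by 2n+3 C's, where the shown terms are n = 2, 3, 4.
For term 5, n = 6, so the run lengths are 6, 6, 6, 15.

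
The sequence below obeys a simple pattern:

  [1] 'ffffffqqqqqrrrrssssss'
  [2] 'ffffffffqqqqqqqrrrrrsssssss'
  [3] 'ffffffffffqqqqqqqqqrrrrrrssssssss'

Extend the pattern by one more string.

Each string has the form f^{2n} q^{2n-1} r^{n+1} s^{n+3}, where the shown terms are n = 3, 4, 5.
At n = 6 the blocks have lengths 12, 11, 7, 9.

ffffffffffffqqqqqqqqqqqrrrrrrrsssssssss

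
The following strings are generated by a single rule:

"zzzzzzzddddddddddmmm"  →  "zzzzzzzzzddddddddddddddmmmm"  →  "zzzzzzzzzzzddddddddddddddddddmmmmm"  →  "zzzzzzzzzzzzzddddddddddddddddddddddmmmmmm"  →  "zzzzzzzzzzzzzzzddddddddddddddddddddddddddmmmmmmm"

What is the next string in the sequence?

Term n consists of 2n+3 z's, followed by 4n+2 d's, followed by n+1 m's, where the shown terms are n = 2, 3, 4, 5, 6.
For the next term, n = 7, so the run lengths are 17, 30, 8.

zzzzzzzzzzzzzzzzzddddddddddddddddddddddddddddddmmmmmmmm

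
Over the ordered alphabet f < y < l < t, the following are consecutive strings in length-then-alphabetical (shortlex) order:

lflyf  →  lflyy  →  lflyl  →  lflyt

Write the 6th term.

lflly

Continuing the enumeration 2 steps past lflyt: lflyt → lfllf → (answer).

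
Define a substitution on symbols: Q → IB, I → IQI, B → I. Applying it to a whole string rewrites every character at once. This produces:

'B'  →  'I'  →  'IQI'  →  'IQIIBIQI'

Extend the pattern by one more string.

Rewriting each symbol of IQIIBIQI: I→IQI, Q→IB, I→IQI, I→IQI, B→I, I→IQI, Q→IB, I→IQI, which concatenates to IQI IB IQI IQI I IQI IB IQI.

IQIIBIQIIQIIIQIIBIQI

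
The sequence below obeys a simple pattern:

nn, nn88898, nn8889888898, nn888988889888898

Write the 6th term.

nn8889888898888988889888898

The strings grow by a fixed suffix 88898 each time.
From nn888988889888898, 2 further steps: nn888988889888898 → nn88898888988889888898 → (answer).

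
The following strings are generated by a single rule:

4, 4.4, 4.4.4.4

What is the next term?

Each string is two copies of the previous one joined by '.'.
Doubling 4.4.4.4 with '.' between the halves:

4.4.4.4.4.4.4.4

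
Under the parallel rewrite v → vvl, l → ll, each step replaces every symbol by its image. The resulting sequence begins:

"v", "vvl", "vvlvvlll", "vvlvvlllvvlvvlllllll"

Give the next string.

Rewriting the 20 symbols of vvlvvlllvvlvvlllllll one by one yields vvl vvl ll vvl vvl ll ll ll vvl vvl ll vvl vvl ll ll ll ll ll ll ll; concatenated:

vvlvvlllvvlvvlllllllvvlvvlllvvlvvlllllllllllllll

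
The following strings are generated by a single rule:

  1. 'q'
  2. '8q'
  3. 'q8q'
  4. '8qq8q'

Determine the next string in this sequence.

q8q8qq8q

Each term (from the third on) is the two preceding terms concatenated in order: term 3 = q·8q = q8q.
So term 5 is q8q·8qq8q.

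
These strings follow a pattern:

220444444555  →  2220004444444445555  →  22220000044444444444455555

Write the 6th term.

Reading off run lengths: 2 runs 2, 3, 4; 0 runs 1, 3, 5; 4 runs 6, 9, 12; 5 runs 3, 4, 5 — each is linear in n (n = 1, 2, …).
Setting n = 6 gives 7, 11, 21, 8 characters in each block.

22222220000000000044444444444444444444455555555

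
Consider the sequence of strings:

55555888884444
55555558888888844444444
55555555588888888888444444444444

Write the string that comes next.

Each string has the form 5^{2n+3} 8^{3n+2} 4^{4n} (n = 1, 2, …).
At n = 4 the blocks have lengths 11, 14, 16.

55555555555888888888888884444444444444444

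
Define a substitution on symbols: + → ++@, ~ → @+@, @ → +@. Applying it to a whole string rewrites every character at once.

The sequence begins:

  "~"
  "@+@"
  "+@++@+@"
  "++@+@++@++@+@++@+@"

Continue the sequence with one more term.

++@++@+@++@+@++@++@+@++@++@+@++@+@++@++@+@++@+@

φ(++@+@++@++@+@++@+@) expands symbol-by-symbol to ++@ ++@ +@ ++@ +@ ++@ ++@ +@ ++@ ++@ +@ ++@ +@ ++@ ++@ +@ ++@ +@; joining the 18 pieces gives the next term.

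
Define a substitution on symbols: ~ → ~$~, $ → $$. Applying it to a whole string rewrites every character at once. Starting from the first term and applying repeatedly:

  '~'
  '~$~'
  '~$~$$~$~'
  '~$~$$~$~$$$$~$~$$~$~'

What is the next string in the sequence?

~$~$$~$~$$$$~$~$$~$~$$$$$$$$~$~$$~$~$$$$~$~$$~$~

Applying the rule to each of the 20 symbols of ~$~$$~$~$$$$~$~$$~$~ gives the pieces ~$~ $$ ~$~ $$ $$ ~$~ $$ ~$~ $$ $$ $$ $$ ~$~ $$ ~$~ $$ $$ ~$~ $$ ~$~, which concatenate to the answer.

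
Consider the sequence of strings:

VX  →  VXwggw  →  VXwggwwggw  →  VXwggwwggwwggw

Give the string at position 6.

VXwggwwggwwggwwggwwggw

Each term is the previous one with wggw appended.
From VXwggwwggwwggw, 2 further steps: VXwggwwggwwggw → VXwggwwggwwggwwggw → (answer).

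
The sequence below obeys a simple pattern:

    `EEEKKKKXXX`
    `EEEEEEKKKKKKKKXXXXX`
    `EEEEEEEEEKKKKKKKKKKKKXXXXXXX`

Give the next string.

EEEEEEEEEEEEKKKKKKKKKKKKKKKKXXXXXXXXX

Term n consists of 3n E's, followed by 4n K's, followed by 2n+1 X's (n = 1, 2, …).
Setting n = 4 gives 12, 16, 9 characters in each block.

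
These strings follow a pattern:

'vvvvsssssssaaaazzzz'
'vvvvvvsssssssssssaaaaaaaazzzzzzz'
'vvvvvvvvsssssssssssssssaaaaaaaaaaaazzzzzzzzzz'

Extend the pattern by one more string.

vvvvvvvvvvsssssssssssssssssssaaaaaaaaaaaaaaaazzzzzzzzzzzzz

Each string has the form v^{2n+2} s^{4n+3} a^{4n} z^{3n+1} (n = 1, 2, …).
For the next term, n = 4, so the run lengths are 10, 19, 16, 13.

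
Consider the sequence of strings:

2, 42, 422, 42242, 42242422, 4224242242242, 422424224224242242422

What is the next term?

4224242242242422424224224242242242

This is a Fibonacci-style word recurrence s(k) = s(k−1)·s(k−2): e.g. 42·2 = 422.
The next term joins 422424224224242242422 and 4224242242242.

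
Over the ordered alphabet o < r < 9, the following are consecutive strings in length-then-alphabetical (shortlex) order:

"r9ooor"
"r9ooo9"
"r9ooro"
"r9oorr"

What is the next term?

The successor of r9oorr increments the rightmost position that isn't already 9 and resets every position after it to o.

r9oor9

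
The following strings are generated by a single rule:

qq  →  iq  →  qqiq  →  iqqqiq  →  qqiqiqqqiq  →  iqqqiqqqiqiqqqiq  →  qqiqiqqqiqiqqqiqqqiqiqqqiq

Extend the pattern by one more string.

iqqqiqqqiqiqqqiqqqiqiqqqiqiqqqiqqqiqiqqqiq

From term 3 onward, concatenate the second-to-last term with the last: qq·iq = qqiq, iq·qqiq = iqqqiq, …
Continuing: iqqqiqqqiqiqqqiq · qqiqiqqqiqiqqqiqqqiqiqqqiq gives term 8.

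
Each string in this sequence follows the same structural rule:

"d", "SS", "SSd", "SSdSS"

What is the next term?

SSdSSSSd

Each term (from the third on) is the previous term followed by the one before it: term 3 = SS·d = SSd.
Continuing: SSdSS · SSd gives term 5.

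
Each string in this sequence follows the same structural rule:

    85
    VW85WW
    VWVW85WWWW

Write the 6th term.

VWVWVWVWVW85WWWWWWWWWW

Each term wraps the previous one in VW on the left and WW on the right.
From VWVW85WWWW, 3 further steps: VWVW85WWWW → VWVWVW85WWWWWW → VWVWVWVW85WWWWWWWW → (answer).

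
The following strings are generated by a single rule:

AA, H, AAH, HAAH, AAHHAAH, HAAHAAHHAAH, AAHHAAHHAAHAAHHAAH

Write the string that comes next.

HAAHAAHHAAHAAHHAAHHAAHAAHHAAH

Each term (from the third on) is the two preceding terms concatenated in order: term 3 = AA·H = AAH.
The next term joins HAAHAAHHAAH and AAHHAAHHAAHAAHHAAH.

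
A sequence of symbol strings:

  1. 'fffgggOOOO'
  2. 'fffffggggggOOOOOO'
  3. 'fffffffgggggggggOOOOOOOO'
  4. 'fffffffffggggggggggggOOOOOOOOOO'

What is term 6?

fffffffffffffggggggggggggggggggOOOOOOOOOOOOOO

Each string has the form f^{2n+1} g^{3n} O^{2n+2} (n = 1, 2, …).
Setting n = 6 gives 13, 18, 14 characters in each block.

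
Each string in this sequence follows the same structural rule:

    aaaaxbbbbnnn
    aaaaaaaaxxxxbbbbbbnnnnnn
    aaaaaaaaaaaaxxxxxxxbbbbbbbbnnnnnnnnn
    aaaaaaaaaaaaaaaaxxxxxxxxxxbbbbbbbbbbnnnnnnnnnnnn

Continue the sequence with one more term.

aaaaaaaaaaaaaaaaaaaaxxxxxxxxxxxxxbbbbbbbbbbbbnnnnnnnnnnnnnnn

Term n consists of 4n a's, followed by 3n-2 x's, followed by 2n+2 b's, followed by 3n n's (n = 1, 2, …).
At n = 5 the blocks have lengths 20, 13, 12, 15.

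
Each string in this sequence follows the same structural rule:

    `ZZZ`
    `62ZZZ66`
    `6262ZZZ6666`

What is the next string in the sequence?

Every step adds 62 to the front and 66 to the end of the previous string.
One more step from 6262ZZZ6666 gives the answer.

626262ZZZ666666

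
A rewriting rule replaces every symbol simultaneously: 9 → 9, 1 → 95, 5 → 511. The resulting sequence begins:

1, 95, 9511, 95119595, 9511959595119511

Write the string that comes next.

95119595951195119511959595119595

Applying the rule to each of the 16 symbols of 9511959595119511 gives the pieces 9 511 95 95 9 511 9 511 9 511 95 95 9 511 95 95, which concatenate to the answer.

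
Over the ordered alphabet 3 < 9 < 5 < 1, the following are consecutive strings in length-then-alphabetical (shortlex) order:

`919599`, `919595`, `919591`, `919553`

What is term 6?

919555

Stepping forward 2 times from 919553: 919553 → 919559, then the target.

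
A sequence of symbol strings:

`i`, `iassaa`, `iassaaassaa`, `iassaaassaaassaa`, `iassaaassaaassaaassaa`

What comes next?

The strings grow by a fixed suffix assaa each time.
Applying this once more to iassaaassaaassaaassaa:

iassaaassaaassaaassaaassaa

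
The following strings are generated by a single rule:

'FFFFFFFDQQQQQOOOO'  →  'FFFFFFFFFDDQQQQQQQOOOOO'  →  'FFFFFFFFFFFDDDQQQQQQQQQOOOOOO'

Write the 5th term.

Each string has the form F^{2n+3} D^{n-1} Q^{2n+1} O^{n+2}, where the shown terms are n = 2, 3, 4.
For term 5, n = 6, so the run lengths are 15, 5, 13, 8.

FFFFFFFFFFFFFFFDDDDDQQQQQQQQQQQQQOOOOOOOO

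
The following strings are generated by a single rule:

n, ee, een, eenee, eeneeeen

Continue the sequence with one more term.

eeneeeeneenee

Each term (from the third on) is the previous term followed by the one before it: term 3 = ee·n = een.
So term 6 is eeneeeen·eenee.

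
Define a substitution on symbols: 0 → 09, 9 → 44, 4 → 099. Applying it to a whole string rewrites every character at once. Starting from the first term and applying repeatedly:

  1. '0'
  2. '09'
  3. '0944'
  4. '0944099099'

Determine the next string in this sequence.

Rewriting each symbol of 0944099099: 0→09, 9→44, 4→099, 4→099, 0→09, 9→44, 9→44, 0→09, 9→44, 9→44, which concatenates to 09 44 099 099 09 44 44 09 44 44.

0944099099094444094444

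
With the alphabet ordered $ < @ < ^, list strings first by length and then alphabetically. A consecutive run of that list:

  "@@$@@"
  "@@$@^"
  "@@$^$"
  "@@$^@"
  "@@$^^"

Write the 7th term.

@@@$@

Stepping forward 2 times from @@$^^: @@$^^ → @@@$$, then the target.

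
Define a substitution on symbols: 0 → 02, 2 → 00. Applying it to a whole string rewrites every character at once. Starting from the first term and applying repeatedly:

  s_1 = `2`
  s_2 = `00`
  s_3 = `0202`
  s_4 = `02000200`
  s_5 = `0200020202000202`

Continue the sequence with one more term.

Replace each of the 16 characters of 0200020202000202 in place — 02 00 02 02 02 00 02 00 02 00 02 02 02 00 02 00 — and concatenate.

02000202020002000200020202000200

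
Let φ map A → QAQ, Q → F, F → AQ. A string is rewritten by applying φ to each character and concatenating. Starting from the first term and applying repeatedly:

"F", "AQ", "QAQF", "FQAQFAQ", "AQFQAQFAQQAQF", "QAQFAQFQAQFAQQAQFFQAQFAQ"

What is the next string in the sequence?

Rewriting the 24 symbols of QAQFAQFQAQFAQQAQFFQAQFAQ one by one yields F QAQ F AQ QAQ F AQ F QAQ F AQ QAQ F F QAQ F AQ AQ F QAQ F AQ QAQ F; concatenated:

FQAQFAQQAQFAQFQAQFAQQAQFFQAQFAQAQFQAQFAQQAQF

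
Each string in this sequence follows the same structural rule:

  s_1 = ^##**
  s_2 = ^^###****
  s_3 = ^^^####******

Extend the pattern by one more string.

Reading off run lengths: ^ runs 1, 2, 3; # runs 2, 3, 4; * runs 2, 4, 6 — each is linear in n (n = 1, 2, …).
Setting n = 4 gives 4, 5, 8 characters in each block.

^^^^#####********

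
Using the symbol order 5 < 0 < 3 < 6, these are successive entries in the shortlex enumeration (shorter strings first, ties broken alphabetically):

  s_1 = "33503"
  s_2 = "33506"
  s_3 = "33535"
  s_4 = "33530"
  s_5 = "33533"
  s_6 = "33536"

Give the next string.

Find the rightmost character of 33536 below 6, bump it to the next letter, and reset everything to its right to 5.

33565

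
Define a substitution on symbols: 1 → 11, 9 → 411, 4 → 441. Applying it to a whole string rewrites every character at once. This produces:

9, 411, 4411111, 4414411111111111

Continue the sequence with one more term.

Rewriting the 16 symbols of 4414411111111111 one by one yields 441 441 11 441 441 11 11 11 11 11 11 11 11 11 11 11; concatenated:

441441114414411111111111111111111111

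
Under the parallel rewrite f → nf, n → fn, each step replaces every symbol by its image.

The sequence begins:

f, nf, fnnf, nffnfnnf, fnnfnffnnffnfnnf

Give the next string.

nffnfnnffnnfnffnfnnfnffnnffnfnnf

Replace each of the 16 characters of fnnfnffnnffnfnnf in place — nf fn fn nf fn nf nf fn fn nf nf fn nf fn fn nf — and concatenate.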